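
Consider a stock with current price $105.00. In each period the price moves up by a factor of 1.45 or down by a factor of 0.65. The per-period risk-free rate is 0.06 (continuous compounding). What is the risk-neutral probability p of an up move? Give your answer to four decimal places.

Risk-neutral probability p = (e^0.06 − 0.65)/(1.45 − 0.65) = 0.4118/0.8000 = 0.5148

p = 0.5148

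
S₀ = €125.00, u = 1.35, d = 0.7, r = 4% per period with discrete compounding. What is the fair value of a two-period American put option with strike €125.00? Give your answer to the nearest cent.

€18.78

Risk-neutral probability p = (1 + 0.04 − 0.7)/(1.35 − 0.7) = 0.3400/0.6500 = 0.5231
Terminal stock prices: S_uu = 227.8, S_ud = 118.1, S_dd = 61.25
Terminal payoffs (K − S): max(-102.8, 0) = 0, max(6.875, 0) = 6.875, max(63.75, 0) = 63.75
Node u (S = 168.8): continuation = 1/1.04·[0.5231·0.0000 + 0.4769·6.8750] = 3.1527; exercise value = 0.0000 ≤ continuation, so V_u = 3.1527
Node d (S = 87.5): continuation = 1/1.04·[0.5231·6.8750 + 0.4769·63.7500] = 32.6923; exercise value = 37.5000 > continuation, so V_d = 37.5000 (exercise)
Node 0 (S = 125): continuation = 1/1.04·[0.5231·3.1527 + 0.4769·37.5000] = 18.7824; exercise value = 0.0000 ≤ continuation, so V_0 = 18.7824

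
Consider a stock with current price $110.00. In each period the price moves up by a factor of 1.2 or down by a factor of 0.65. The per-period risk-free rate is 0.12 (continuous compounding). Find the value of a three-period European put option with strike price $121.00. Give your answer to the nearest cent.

Risk-neutral probability p = (e^0.12 − 0.65)/(1.2 − 0.65) = 0.4775/0.5500 = 0.8682
Terminal stock prices: S_uuu = 190.1, S_uud = 103, S_udd = 55.77, S_ddd = 30.21
Terminal payoffs (K − S): max(-69.08, 0) = 0, max(18.04, 0) = 18.04, max(65.23, 0) = 65.23, max(90.79, 0) = 90.79
Node uu (S = 158.4): V_uu = e^(−0.12)·[0.8682·0.0000 + 0.1318·18.0400] = 2.1092
Node ud (S = 85.8): V_ud = e^(−0.12)·[0.8682·18.0400 + 0.1318·65.2300] = 21.5174
Node dd (S = 46.48): V_dd = e^(−0.12)·[0.8682·65.2300 + 0.1318·90.7912] = 60.8424
Node u (S = 132): V_u = e^(−0.12)·[0.8682·2.1092 + 0.1318·21.5174] = 4.1398
Node d (S = 71.5): V_d = e^(−0.12)·[0.8682·21.5174 + 0.1318·60.8424] = 23.6820
Node 0 (S = 110): V_0 = e^(−0.12)·[0.8682·4.1398 + 0.1318·23.6820] = 5.9565

$5.96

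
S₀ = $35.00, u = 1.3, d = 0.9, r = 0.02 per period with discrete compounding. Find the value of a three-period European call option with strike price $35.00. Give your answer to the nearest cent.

$5.08

Risk-neutral probability p = (1 + 0.02 − 0.9)/(1.3 − 0.9) = 0.1200/0.4000 = 0.3000
Terminal stock prices: S_uuu = 76.89, S_uud = 53.24, S_udd = 36.86, S_ddd = 25.52
Terminal payoffs (S − K): max(41.89, 0) = 41.89, max(18.24, 0) = 18.24, max(1.855, 0) = 1.855, max(-9.485, 0) = 0
Node uu (S = 59.15): V_uu = 1/1.02·[0.3000·41.8950 + 0.7000·18.2350] = 24.8363
Node ud (S = 40.95): V_ud = 1/1.02·[0.3000·18.2350 + 0.7000·1.8550] = 6.6363
Node dd (S = 28.35): V_dd = 1/1.02·[0.3000·1.8550 + 0.7000·0.0000] = 0.5456
Node u (S = 45.5): V_u = 1/1.02·[0.3000·24.8363 + 0.7000·6.6363] = 11.8591
Node d (S = 31.5): V_d = 1/1.02·[0.3000·6.6363 + 0.7000·0.5456] = 2.3263
Node 0 (S = 35): V_0 = 1/1.02·[0.3000·11.8591 + 0.7000·2.3263] = 5.0844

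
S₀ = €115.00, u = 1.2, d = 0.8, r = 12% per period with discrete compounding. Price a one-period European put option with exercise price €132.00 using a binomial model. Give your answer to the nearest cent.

Risk-neutral probability p = (1 + 0.12 − 0.8)/(1.2 − 0.8) = 0.3200/0.4000 = 0.8000
Terminal stock prices: S_u = 138, S_d = 92
Terminal payoffs (K − S): max(-6, 0) = 0, max(40, 0) = 40
Node 0 (S = 115): V_0 = 1/1.12·[0.8000·0.0000 + 0.2000·40.0000] = 7.1429

€7.14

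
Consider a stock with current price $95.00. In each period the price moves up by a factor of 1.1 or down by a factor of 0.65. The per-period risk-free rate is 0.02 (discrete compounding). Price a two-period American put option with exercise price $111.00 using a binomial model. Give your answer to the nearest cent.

Risk-neutral probability p = (1 + 0.02 − 0.65)/(1.1 − 0.65) = 0.3700/0.4500 = 0.8222
Terminal stock prices: S_uu = 115, S_ud = 67.93, S_dd = 40.14
Terminal payoffs (K − S): max(-3.95, 0) = 0, max(43.07, 0) = 43.07, max(70.86, 0) = 70.86
Node u (S = 104.5): continuation = 1/1.02·[0.8222·0.0000 + 0.1778·43.0750] = 7.5076; exercise value = 6.5000 ≤ continuation, so V_u = 7.5076
Node d (S = 61.75): continuation = 1/1.02·[0.8222·43.0750 + 0.1778·70.8625] = 47.0735; exercise value = 49.2500 > continuation, so V_d = 49.2500 (exercise)
Node 0 (S = 95): continuation = 1/1.02·[0.8222·7.5076 + 0.1778·49.2500] = 14.6358; exercise value = 16.0000 > continuation, so V_0 = 16.0000 (exercise)

$16.00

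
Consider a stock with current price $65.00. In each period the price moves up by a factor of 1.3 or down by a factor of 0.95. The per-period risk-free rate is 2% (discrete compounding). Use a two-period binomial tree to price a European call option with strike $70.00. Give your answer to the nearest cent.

Risk-neutral probability p = (1 + 0.02 − 0.95)/(1.3 − 0.95) = 0.0700/0.3500 = 0.2000
Terminal stock prices: S_uu = 109.9, S_ud = 80.27, S_dd = 58.66
Terminal payoffs (S − K): max(39.85, 0) = 39.85, max(10.27, 0) = 10.27, max(-11.34, 0) = 0
Node u (S = 84.5): V_u = 1/1.02·[0.2000·39.8500 + 0.8000·10.2750] = 15.8725
Node d (S = 61.75): V_d = 1/1.02·[0.2000·10.2750 + 0.8000·0.0000] = 2.0147
Node 0 (S = 65): V_0 = 1/1.02·[0.2000·15.8725 + 0.8000·2.0147] = 4.6924

$4.69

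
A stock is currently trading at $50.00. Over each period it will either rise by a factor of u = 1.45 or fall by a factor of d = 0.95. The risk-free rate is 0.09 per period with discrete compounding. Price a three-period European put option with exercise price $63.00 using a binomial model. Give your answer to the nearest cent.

Risk-neutral probability p = (1 + 0.09 − 0.95)/(1.45 − 0.95) = 0.1400/0.5000 = 0.2800
Terminal stock prices: S_uuu = 152.4, S_uud = 99.87, S_udd = 65.43, S_ddd = 42.87
Terminal payoffs (K − S): max(-89.43, 0) = 0, max(-36.87, 0) = 0, max(-2.431, 0) = 0, max(20.13, 0) = 20.13
Node uu (S = 105.1): V_uu = 1/1.09·[0.2800·0.0000 + 0.7200·0.0000] = 0.0000
Node ud (S = 68.88): V_ud = 1/1.09·[0.2800·0.0000 + 0.7200·0.0000] = 0.0000
Node dd (S = 45.12): V_dd = 1/1.09·[0.2800·0.0000 + 0.7200·20.1313] = 13.2977
Node u (S = 72.5): V_u = 1/1.09·[0.2800·0.0000 + 0.7200·0.0000] = 0.0000
Node d (S = 47.5): V_d = 1/1.09·[0.2800·0.0000 + 0.7200·13.2977] = 8.7838
Node 0 (S = 50): V_0 = 1/1.09·[0.2800·0.0000 + 0.7200·8.7838] = 5.8021

$5.80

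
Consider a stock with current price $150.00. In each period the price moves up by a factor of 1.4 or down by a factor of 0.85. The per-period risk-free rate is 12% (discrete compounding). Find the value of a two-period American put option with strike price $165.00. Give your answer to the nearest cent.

Risk-neutral probability p = (1 + 0.12 − 0.85)/(1.4 − 0.85) = 0.2700/0.5500 = 0.4909
Terminal stock prices: S_uu = 294, S_ud = 178.5, S_dd = 108.4
Terminal payoffs (K − S): max(-129, 0) = 0, max(-13.5, 0) = 0, max(56.63, 0) = 56.63
Node u (S = 210): continuation = 1/1.12·[0.4909·0.0000 + 0.5091·0.0000] = 0.0000; exercise value = 0.0000 ≤ continuation, so V_u = 0.0000
Node d (S = 127.5): continuation = 1/1.12·[0.4909·0.0000 + 0.5091·56.6250] = 25.7386; exercise value = 37.5000 > continuation, so V_d = 37.5000 (exercise)
Node 0 (S = 150): continuation = 1/1.12·[0.4909·0.0000 + 0.5091·37.5000] = 17.0455; exercise value = 15.0000 ≤ continuation, so V_0 = 17.0455

$17.05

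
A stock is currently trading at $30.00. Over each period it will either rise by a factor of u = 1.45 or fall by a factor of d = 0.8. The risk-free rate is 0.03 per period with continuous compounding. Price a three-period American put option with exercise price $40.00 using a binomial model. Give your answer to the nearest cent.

$11.66

Risk-neutral probability p = (e^0.03 − 0.8)/(1.45 − 0.8) = 0.2305/0.6500 = 0.3545
Terminal stock prices: S_uuu = 91.46, S_uud = 50.46, S_udd = 27.84, S_ddd = 15.36
Terminal payoffs (K − S): max(-51.46, 0) = 0, max(-10.46, 0) = 0, max(12.16, 0) = 12.16, max(24.64, 0) = 24.64
Node uu (S = 63.08): continuation = e^(−0.03)·[0.3545·0.0000 + 0.6455·0.0000] = 0.0000; exercise value = 0.0000 ≤ continuation, so V_uu = 0.0000
Node ud (S = 34.8): continuation = e^(−0.03)·[0.3545·0.0000 + 0.6455·12.1600] = 7.6168; exercise value = 5.2000 ≤ continuation, so V_ud = 7.6168
Node dd (S = 19.2): continuation = e^(−0.03)·[0.3545·12.1600 + 0.6455·24.6400] = 19.6178; exercise value = 20.8000 > continuation, so V_dd = 20.8000 (exercise)
Node u (S = 43.5): continuation = e^(−0.03)·[0.3545·0.0000 + 0.6455·7.6168] = 4.7710; exercise value = 0.0000 ≤ continuation, so V_u = 4.7710
Node d (S = 24): continuation = e^(−0.03)·[0.3545·7.6168 + 0.6455·20.8000] = 15.6493; exercise value = 16.0000 > continuation, so V_d = 16.0000 (exercise)
Node 0 (S = 30): continuation = e^(−0.03)·[0.3545·4.7710 + 0.6455·16.0000] = 11.6636; exercise value = 10.0000 ≤ continuation, so V_0 = 11.6636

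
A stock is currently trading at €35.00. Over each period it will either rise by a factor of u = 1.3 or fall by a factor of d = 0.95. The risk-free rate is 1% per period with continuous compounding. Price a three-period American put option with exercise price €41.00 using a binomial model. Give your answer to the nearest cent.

Risk-neutral probability p = (e^0.01 − 0.95)/(1.3 − 0.95) = 0.0601/0.3500 = 0.1716
Terminal stock prices: S_uuu = 76.89, S_uud = 56.19, S_udd = 41.06, S_ddd = 30.01
Terminal payoffs (K − S): max(-35.89, 0) = 0, max(-15.19, 0) = 0, max(-0.06375, 0) = 0, max(10.99, 0) = 10.99
Node uu (S = 59.15): continuation = e^(−0.01)·[0.1716·0.0000 + 0.8284·0.0000] = 0.0000; exercise value = 0.0000 ≤ continuation, so V_uu = 0.0000
Node ud (S = 43.23): continuation = e^(−0.01)·[0.1716·0.0000 + 0.8284·0.0000] = 0.0000; exercise value = 0.0000 ≤ continuation, so V_ud = 0.0000
Node dd (S = 31.59): continuation = e^(−0.01)·[0.1716·0.0000 + 0.8284·10.9919] = 9.0154; exercise value = 9.4125 > continuation, so V_dd = 9.4125 (exercise)
Node u (S = 45.5): continuation = e^(−0.01)·[0.1716·0.0000 + 0.8284·0.0000] = 0.0000; exercise value = 0.0000 ≤ continuation, so V_u = 0.0000
Node d (S = 33.25): continuation = e^(−0.01)·[0.1716·0.0000 + 0.8284·9.4125] = 7.7200; exercise value = 7.7500 > continuation, so V_d = 7.7500 (exercise)
Node 0 (S = 35): continuation = e^(−0.01)·[0.1716·0.0000 + 0.8284·7.7500] = 6.3564; exercise value = 6.0000 ≤ continuation, so V_0 = 6.3564

€6.36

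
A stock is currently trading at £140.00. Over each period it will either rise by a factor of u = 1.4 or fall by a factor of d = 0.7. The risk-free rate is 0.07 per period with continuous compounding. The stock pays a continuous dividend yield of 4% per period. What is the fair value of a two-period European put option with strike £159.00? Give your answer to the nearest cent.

Per-period risk-free factor R = e^0.07 = 1.0725; dividend-adjusted growth = e^(0.07−0.04) = 1.0305.
Risk-neutral probability p = (1.0305 − 0.7)/(1.4 − 0.7) = 0.3305/0.7000 = 0.4721
Terminal stock prices: S_uu = 274.4, S_ud = 137.2, S_dd = 68.6
Terminal payoffs (K − S): max(-115.4, 0) = 0, max(21.8, 0) = 21.8, max(90.4, 0) = 90.4
Node u (S = 196): V_u = e^(−0.07)·[0.4721·0.0000 + 0.5279·21.8000] = 10.7306
Node d (S = 98): V_d = e^(−0.07)·[0.4721·21.8000 + 0.5279·90.4000] = 54.0933
Node 0 (S = 140): V_0 = e^(−0.07)·[0.4721·10.7306 + 0.5279·54.0933] = 31.3496

£31.35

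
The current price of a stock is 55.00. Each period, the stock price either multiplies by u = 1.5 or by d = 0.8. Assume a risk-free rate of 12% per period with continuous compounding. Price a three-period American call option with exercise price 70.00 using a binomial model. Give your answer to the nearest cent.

15.33

Risk-neutral probability p = (e^0.12 − 0.8)/(1.5 − 0.8) = 0.3275/0.7000 = 0.4679
Terminal stock prices: S_uuu = 185.6, S_uud = 99, S_udd = 52.8, S_ddd = 28.16
Terminal payoffs (S − K): max(115.6, 0) = 115.6, max(29, 0) = 29, max(-17.2, 0) = 0, max(-41.84, 0) = 0
Node uu (S = 123.8): continuation = e^(−0.12)·[0.4679·115.6250 + 0.5321·29.0000] = 61.6656; exercise value = 53.7500 ≤ continuation, so V_uu = 61.6656
Node ud (S = 66): continuation = e^(−0.12)·[0.4679·29.0000 + 0.5321·0.0000] = 12.0335; exercise value = 0.0000 ≤ continuation, so V_ud = 12.0335
Node dd (S = 35.2): continuation = e^(−0.12)·[0.4679·0.0000 + 0.5321·0.0000] = 0.0000; exercise value = 0.0000 ≤ continuation, so V_dd = 0.0000
Node u (S = 82.5): continuation = e^(−0.12)·[0.4679·61.6656 + 0.5321·12.0335] = 31.2675; exercise value = 12.5000 ≤ continuation, so V_u = 31.2675
Node d (S = 44): continuation = e^(−0.12)·[0.4679·12.0335 + 0.5321·0.0000] = 4.9933; exercise value = 0.0000 ≤ continuation, so V_d = 4.9933
Node 0 (S = 55): continuation = e^(−0.12)·[0.4679·31.2675 + 0.5321·4.9933] = 15.3311; exercise value = 0.0000 ≤ continuation, so V_0 = 15.3311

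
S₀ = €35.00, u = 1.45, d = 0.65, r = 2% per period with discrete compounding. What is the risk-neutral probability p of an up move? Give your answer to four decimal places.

Risk-neutral probability p = (1 + 0.02 − 0.65)/(1.45 − 0.65) = 0.3700/0.8000 = 0.4625

p = 0.4625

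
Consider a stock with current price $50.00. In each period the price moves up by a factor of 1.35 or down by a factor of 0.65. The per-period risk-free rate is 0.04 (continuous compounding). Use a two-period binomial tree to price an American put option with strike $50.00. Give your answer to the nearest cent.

$8.82

Risk-neutral probability p = (e^0.04 − 0.65)/(1.35 − 0.65) = 0.3908/0.7000 = 0.5583
Terminal stock prices: S_uu = 91.13, S_ud = 43.88, S_dd = 21.13
Terminal payoffs (K − S): max(-41.13, 0) = 0, max(6.125, 0) = 6.125, max(28.87, 0) = 28.87
Node u (S = 67.5): continuation = e^(−0.04)·[0.5583·0.0000 + 0.4417·6.1250] = 2.5993; exercise value = 0.0000 ≤ continuation, so V_u = 2.5993
Node d (S = 32.5): continuation = e^(−0.04)·[0.5583·6.1250 + 0.4417·28.8750] = 15.5395; exercise value = 17.5000 > continuation, so V_d = 17.5000 (exercise)
Node 0 (S = 50): continuation = e^(−0.04)·[0.5583·2.5993 + 0.4417·17.5000] = 8.8209; exercise value = 0.0000 ≤ continuation, so V_0 = 8.8209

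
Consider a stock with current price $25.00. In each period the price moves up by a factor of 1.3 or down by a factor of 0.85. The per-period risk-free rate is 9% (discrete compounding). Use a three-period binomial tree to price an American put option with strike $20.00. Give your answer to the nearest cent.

$0.36

Risk-neutral probability p = (1 + 0.09 − 0.85)/(1.3 − 0.85) = 0.2400/0.4500 = 0.5333
Terminal stock prices: S_uuu = 54.93, S_uud = 35.91, S_udd = 23.48, S_ddd = 15.35
Terminal payoffs (K − S): max(-34.93, 0) = 0, max(-15.91, 0) = 0, max(-3.481, 0) = 0, max(4.647, 0) = 4.647
Node uu (S = 42.25): continuation = 1/1.09·[0.5333·0.0000 + 0.4667·0.0000] = 0.0000; exercise value = 0.0000 ≤ continuation, so V_uu = 0.0000
Node ud (S = 27.62): continuation = 1/1.09·[0.5333·0.0000 + 0.4667·0.0000] = 0.0000; exercise value = 0.0000 ≤ continuation, so V_ud = 0.0000
Node dd (S = 18.06): continuation = 1/1.09·[0.5333·0.0000 + 0.4667·4.6469] = 1.9895; exercise value = 1.9375 ≤ continuation, so V_dd = 1.9895
Node u (S = 32.5): continuation = 1/1.09·[0.5333·0.0000 + 0.4667·0.0000] = 0.0000; exercise value = 0.0000 ≤ continuation, so V_u = 0.0000
Node d (S = 21.25): continuation = 1/1.09·[0.5333·0.0000 + 0.4667·1.9895] = 0.8518; exercise value = 0.0000 ≤ continuation, so V_d = 0.8518
Node 0 (S = 25): continuation = 1/1.09·[0.5333·0.0000 + 0.4667·0.8518] = 0.3647; exercise value = 0.0000 ≤ continuation, so V_0 = 0.3647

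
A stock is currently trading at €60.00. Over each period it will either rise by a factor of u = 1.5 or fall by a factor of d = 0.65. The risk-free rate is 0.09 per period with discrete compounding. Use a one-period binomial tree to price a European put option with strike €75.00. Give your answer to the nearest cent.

Risk-neutral probability p = (1 + 0.09 − 0.65)/(1.5 − 0.65) = 0.4400/0.8500 = 0.5176
Terminal stock prices: S_u = 90, S_d = 39
Terminal payoffs (K − S): max(-15, 0) = 0, max(36, 0) = 36
Node 0 (S = 60): V_0 = 1/1.09·[0.5176·0.0000 + 0.4824·36.0000] = 15.9309

€15.93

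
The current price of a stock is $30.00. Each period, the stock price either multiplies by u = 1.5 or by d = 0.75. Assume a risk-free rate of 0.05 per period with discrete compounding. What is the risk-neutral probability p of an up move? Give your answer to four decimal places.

Risk-neutral probability p = (1 + 0.05 − 0.75)/(1.5 − 0.75) = 0.3000/0.7500 = 0.4000

p = 0.4000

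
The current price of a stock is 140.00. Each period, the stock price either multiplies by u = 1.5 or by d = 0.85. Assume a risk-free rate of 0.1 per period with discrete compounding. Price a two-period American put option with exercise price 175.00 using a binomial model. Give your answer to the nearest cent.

35.00

Risk-neutral probability p = (1 + 0.1 − 0.85)/(1.5 − 0.85) = 0.2500/0.6500 = 0.3846
Terminal stock prices: S_uu = 315, S_ud = 178.5, S_dd = 101.1
Terminal payoffs (K − S): max(-140, 0) = 0, max(-3.5, 0) = 0, max(73.85, 0) = 73.85
Node u (S = 210): continuation = 1/1.1·[0.3846·0.0000 + 0.6154·0.0000] = 0.0000; exercise value = 0.0000 ≤ continuation, so V_u = 0.0000
Node d (S = 119): continuation = 1/1.1·[0.3846·0.0000 + 0.6154·73.8500] = 41.3147; exercise value = 56.0000 > continuation, so V_d = 56.0000 (exercise)
Node 0 (S = 140): continuation = 1/1.1·[0.3846·0.0000 + 0.6154·56.0000] = 31.3287; exercise value = 35.0000 > continuation, so V_0 = 35.0000 (exercise)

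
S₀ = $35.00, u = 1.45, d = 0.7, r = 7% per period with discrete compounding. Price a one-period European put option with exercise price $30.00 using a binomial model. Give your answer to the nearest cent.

$2.60

Risk-neutral probability p = (1 + 0.07 − 0.7)/(1.45 − 0.7) = 0.3700/0.7500 = 0.4933
Terminal stock prices: S_u = 50.75, S_d = 24.5
Terminal payoffs (K − S): max(-20.75, 0) = 0, max(5.5, 0) = 5.5
Node 0 (S = 35): V_0 = 1/1.07·[0.4933·0.0000 + 0.5067·5.5000] = 2.6044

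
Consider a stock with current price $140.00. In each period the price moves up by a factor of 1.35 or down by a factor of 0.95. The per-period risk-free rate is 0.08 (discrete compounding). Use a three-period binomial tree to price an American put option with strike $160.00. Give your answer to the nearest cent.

Risk-neutral probability p = (1 + 0.08 − 0.95)/(1.35 − 0.95) = 0.1300/0.4000 = 0.3250
Terminal stock prices: S_uuu = 344.5, S_uud = 242.4, S_udd = 170.6, S_ddd = 120
Terminal payoffs (K − S): max(-184.5, 0) = 0, max(-82.39, 0) = 0, max(-10.57, 0) = 0, max(39.97, 0) = 39.97
Node uu (S = 255.2): continuation = 1/1.08·[0.3250·0.0000 + 0.6750·0.0000] = 0.0000; exercise value = 0.0000 ≤ continuation, so V_uu = 0.0000
Node ud (S = 179.5): continuation = 1/1.08·[0.3250·0.0000 + 0.6750·0.0000] = 0.0000; exercise value = 0.0000 ≤ continuation, so V_ud = 0.0000
Node dd (S = 126.3): continuation = 1/1.08·[0.3250·0.0000 + 0.6750·39.9675] = 24.9797; exercise value = 33.6500 > continuation, so V_dd = 33.6500 (exercise)
Node u (S = 189): continuation = 1/1.08·[0.3250·0.0000 + 0.6750·0.0000] = 0.0000; exercise value = 0.0000 ≤ continuation, so V_u = 0.0000
Node d (S = 133): continuation = 1/1.08·[0.3250·0.0000 + 0.6750·33.6500] = 21.0312; exercise value = 27.0000 > continuation, so V_d = 27.0000 (exercise)
Node 0 (S = 140): continuation = 1/1.08·[0.3250·0.0000 + 0.6750·27.0000] = 16.8750; exercise value = 20.0000 > continuation, so V_0 = 20.0000 (exercise)

$20.00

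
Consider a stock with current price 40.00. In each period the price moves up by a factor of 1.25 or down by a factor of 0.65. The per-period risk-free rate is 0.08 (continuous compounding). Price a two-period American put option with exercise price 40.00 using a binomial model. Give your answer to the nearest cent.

4.87

Risk-neutral probability p = (e^0.08 − 0.65)/(1.25 − 0.65) = 0.4333/0.6000 = 0.7221
Terminal stock prices: S_uu = 62.5, S_ud = 32.5, S_dd = 16.9
Terminal payoffs (K − S): max(-22.5, 0) = 0, max(7.5, 0) = 7.5, max(23.1, 0) = 23.1
Node u (S = 50): continuation = e^(−0.08)·[0.7221·0.0000 + 0.2779·7.5000] = 1.9237; exercise value = 0.0000 ≤ continuation, so V_u = 1.9237
Node d (S = 26): continuation = e^(−0.08)·[0.7221·7.5000 + 0.2779·23.1000] = 10.9247; exercise value = 14.0000 > continuation, so V_d = 14.0000 (exercise)
Node 0 (S = 40): continuation = e^(−0.08)·[0.7221·1.9237 + 0.2779·14.0000] = 4.8733; exercise value = 0.0000 ≤ continuation, so V_0 = 4.8733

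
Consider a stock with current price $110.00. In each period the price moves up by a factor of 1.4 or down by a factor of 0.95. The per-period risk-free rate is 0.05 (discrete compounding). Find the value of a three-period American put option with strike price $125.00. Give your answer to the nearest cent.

Risk-neutral probability p = (1 + 0.05 − 0.95)/(1.4 − 0.95) = 0.1000/0.4500 = 0.2222
Terminal stock prices: S_uuu = 301.8, S_uud = 204.8, S_udd = 139, S_ddd = 94.31
Terminal payoffs (K − S): max(-176.8, 0) = 0, max(-79.82, 0) = 0, max(-13.98, 0) = 0, max(30.69, 0) = 30.69
Node uu (S = 215.6): continuation = 1/1.05·[0.2222·0.0000 + 0.7778·0.0000] = 0.0000; exercise value = 0.0000 ≤ continuation, so V_uu = 0.0000
Node ud (S = 146.3): continuation = 1/1.05·[0.2222·0.0000 + 0.7778·0.0000] = 0.0000; exercise value = 0.0000 ≤ continuation, so V_ud = 0.0000
Node dd (S = 99.27): continuation = 1/1.05·[0.2222·0.0000 + 0.7778·30.6888] = 22.7324; exercise value = 25.7250 > continuation, so V_dd = 25.7250 (exercise)
Node u (S = 154): continuation = 1/1.05·[0.2222·0.0000 + 0.7778·0.0000] = 0.0000; exercise value = 0.0000 ≤ continuation, so V_u = 0.0000
Node d (S = 104.5): continuation = 1/1.05·[0.2222·0.0000 + 0.7778·25.7250] = 19.0556; exercise value = 20.5000 > continuation, so V_d = 20.5000 (exercise)
Node 0 (S = 110): continuation = 1/1.05·[0.2222·0.0000 + 0.7778·20.5000] = 15.1852; exercise value = 15.0000 ≤ continuation, so V_0 = 15.1852

$15.19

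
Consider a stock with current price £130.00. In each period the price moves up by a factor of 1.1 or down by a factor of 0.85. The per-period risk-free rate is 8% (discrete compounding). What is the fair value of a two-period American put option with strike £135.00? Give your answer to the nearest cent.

£5.00

Risk-neutral probability p = (1 + 0.08 − 0.85)/(1.1 − 0.85) = 0.2300/0.2500 = 0.9200
Terminal stock prices: S_uu = 157.3, S_ud = 121.5, S_dd = 93.92
Terminal payoffs (K − S): max(-22.3, 0) = 0, max(13.45, 0) = 13.45, max(41.08, 0) = 41.08
Node u (S = 143): continuation = 1/1.08·[0.9200·0.0000 + 0.0800·13.4500] = 0.9963; exercise value = 0.0000 ≤ continuation, so V_u = 0.9963
Node d (S = 110.5): continuation = 1/1.08·[0.9200·13.4500 + 0.0800·41.0750] = 14.5000; exercise value = 24.5000 > continuation, so V_d = 24.5000 (exercise)
Node 0 (S = 130): continuation = 1/1.08·[0.9200·0.9963 + 0.0800·24.5000] = 2.6635; exercise value = 5.0000 > continuation, so V_0 = 5.0000 (exercise)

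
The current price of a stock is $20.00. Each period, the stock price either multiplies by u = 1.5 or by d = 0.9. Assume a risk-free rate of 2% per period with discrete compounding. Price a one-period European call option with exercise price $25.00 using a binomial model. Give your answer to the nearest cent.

Risk-neutral probability p = (1 + 0.02 − 0.9)/(1.5 − 0.9) = 0.1200/0.6000 = 0.2000
Terminal stock prices: S_u = 30, S_d = 18
Terminal payoffs (S − K): max(5, 0) = 5, max(-7, 0) = 0
Node 0 (S = 20): V_0 = 1/1.02·[0.2000·5.0000 + 0.8000·0.0000] = 0.9804

$0.98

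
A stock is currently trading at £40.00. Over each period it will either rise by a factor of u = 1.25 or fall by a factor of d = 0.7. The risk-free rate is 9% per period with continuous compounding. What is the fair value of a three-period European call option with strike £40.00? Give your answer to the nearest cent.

£11.96

Risk-neutral probability p = (e^0.09 − 0.7)/(1.25 − 0.7) = 0.3942/0.5500 = 0.7167
Terminal stock prices: S_uuu = 78.12, S_uud = 43.75, S_udd = 24.5, S_ddd = 13.72
Terminal payoffs (S − K): max(38.12, 0) = 38.12, max(3.75, 0) = 3.75, max(-15.5, 0) = 0, max(-26.28, 0) = 0
Node uu (S = 62.5): V_uu = e^(−0.09)·[0.7167·38.1250 + 0.2833·3.7500] = 25.9428
Node ud (S = 35): V_ud = e^(−0.09)·[0.7167·3.7500 + 0.2833·0.0000] = 2.4562
Node dd (S = 19.6): V_dd = e^(−0.09)·[0.7167·0.0000 + 0.2833·0.0000] = 0.0000
Node u (S = 50): V_u = e^(−0.09)·[0.7167·25.9428 + 0.2833·2.4562] = 17.6284
Node d (S = 28): V_d = e^(−0.09)·[0.7167·2.4562 + 0.2833·0.0000] = 1.6088
Node 0 (S = 40): V_0 = e^(−0.09)·[0.7167·17.6284 + 0.2833·1.6088] = 11.9631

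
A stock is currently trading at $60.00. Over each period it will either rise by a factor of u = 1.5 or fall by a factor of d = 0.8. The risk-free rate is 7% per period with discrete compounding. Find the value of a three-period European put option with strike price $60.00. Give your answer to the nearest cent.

$6.40

Risk-neutral probability p = (1 + 0.07 − 0.8)/(1.5 − 0.8) = 0.2700/0.7000 = 0.3857
Terminal stock prices: S_uuu = 202.5, S_uud = 108, S_udd = 57.6, S_ddd = 30.72
Terminal payoffs (K − S): max(-142.5, 0) = 0, max(-48, 0) = 0, max(2.4, 0) = 2.4, max(29.28, 0) = 29.28
Node uu (S = 135): V_uu = 1/1.07·[0.3857·0.0000 + 0.6143·0.0000] = 0.0000
Node ud (S = 72): V_ud = 1/1.07·[0.3857·0.0000 + 0.6143·2.4000] = 1.3778
Node dd (S = 38.4): V_dd = 1/1.07·[0.3857·2.4000 + 0.6143·29.2800] = 17.6748
Node u (S = 90): V_u = 1/1.07·[0.3857·0.0000 + 0.6143·1.3778] = 0.7910
Node d (S = 48): V_d = 1/1.07·[0.3857·1.3778 + 0.6143·17.6748] = 10.6437
Node 0 (S = 60): V_0 = 1/1.07·[0.3857·0.7910 + 0.6143·10.6437] = 6.3957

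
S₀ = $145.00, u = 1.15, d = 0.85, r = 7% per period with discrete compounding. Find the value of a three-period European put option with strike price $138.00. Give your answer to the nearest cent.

Risk-neutral probability p = (1 + 0.07 − 0.85)/(1.15 − 0.85) = 0.2200/0.3000 = 0.7333
Terminal stock prices: S_uuu = 220.5, S_uud = 163, S_udd = 120.5, S_ddd = 89.05
Terminal payoffs (K − S): max(-82.53, 0) = 0, max(-25, 0) = 0, max(17.52, 0) = 17.52, max(48.95, 0) = 48.95
Node uu (S = 191.8): V_uu = 1/1.07·[0.7333·0.0000 + 0.2667·0.0000] = 0.0000
Node ud (S = 141.7): V_ud = 1/1.07·[0.7333·0.0000 + 0.2667·17.5231] = 4.3671
Node dd (S = 104.8): V_dd = 1/1.07·[0.7333·17.5231 + 0.2667·48.9519] = 24.2095
Node u (S = 166.8): V_u = 1/1.07·[0.7333·0.0000 + 0.2667·4.3671] = 1.0884
Node d (S = 123.2): V_d = 1/1.07·[0.7333·4.3671 + 0.2667·24.2095] = 9.0266
Node 0 (S = 145): V_0 = 1/1.07·[0.7333·1.0884 + 0.2667·9.0266] = 2.9955

$3.00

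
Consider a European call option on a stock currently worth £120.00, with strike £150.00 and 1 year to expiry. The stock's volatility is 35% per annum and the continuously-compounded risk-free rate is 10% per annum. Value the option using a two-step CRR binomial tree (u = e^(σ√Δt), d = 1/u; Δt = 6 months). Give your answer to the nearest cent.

£12.41

CRR parameters: u = e^(σ√Δt) = e^(0.35·√0.5) = 1.2808, d = 1/u = 0.7808
Per-period rate: rΔt = 0.1·0.5 = 0.05, so R = e^0.05 = 1.0513
Risk-neutral probability p = (e^0.05 − 0.7808)/(1.2808 − 0.7808) = 0.2705/0.5000 = 0.5410
Terminal stock prices: S_uu = 196.9, S_ud = 120, S_dd = 73.15
Terminal payoffs (S − K): max(46.85, 0) = 46.85, max(-30, 0) = 0, max(-76.85, 0) = 0
Node u (S = 153.7): V_u = e^(−0.05)·[0.5410·46.8548 + 0.4590·0.0000] = 24.1111
Node d (S = 93.69): V_d = e^(−0.05)·[0.5410·0.0000 + 0.4590·0.0000] = 0.0000
Node 0 (S = 120): V_0 = e^(−0.05)·[0.5410·24.1111 + 0.4590·0.0000] = 12.4074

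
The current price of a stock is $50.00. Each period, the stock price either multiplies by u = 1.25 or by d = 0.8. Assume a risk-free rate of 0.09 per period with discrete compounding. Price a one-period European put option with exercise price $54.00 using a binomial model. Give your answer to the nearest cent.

Risk-neutral probability p = (1 + 0.09 − 0.8)/(1.25 − 0.8) = 0.2900/0.4500 = 0.6444
Terminal stock prices: S_u = 62.5, S_d = 40
Terminal payoffs (K − S): max(-8.5, 0) = 0, max(14, 0) = 14
Node 0 (S = 50): V_0 = 1/1.09·[0.6444·0.0000 + 0.3556·14.0000] = 4.5668

$4.57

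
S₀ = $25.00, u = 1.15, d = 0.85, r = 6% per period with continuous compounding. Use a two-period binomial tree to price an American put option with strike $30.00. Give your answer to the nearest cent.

$5.00

Risk-neutral probability p = (e^0.06 − 0.85)/(1.15 − 0.85) = 0.2118/0.3000 = 0.7061
Terminal stock prices: S_uu = 33.06, S_ud = 24.44, S_dd = 18.06
Terminal payoffs (K − S): max(-3.062, 0) = 0, max(5.563, 0) = 5.563, max(11.94, 0) = 11.94
Node u (S = 28.75): continuation = e^(−0.06)·[0.7061·0.0000 + 0.2939·5.5625] = 1.5395; exercise value = 1.2500 ≤ continuation, so V_u = 1.5395
Node d (S = 21.25): continuation = e^(−0.06)·[0.7061·5.5625 + 0.2939·11.9375] = 7.0029; exercise value = 8.7500 > continuation, so V_d = 8.7500 (exercise)
Node 0 (S = 25): continuation = e^(−0.06)·[0.7061·1.5395 + 0.2939·8.7500] = 3.4455; exercise value = 5.0000 > continuation, so V_0 = 5.0000 (exercise)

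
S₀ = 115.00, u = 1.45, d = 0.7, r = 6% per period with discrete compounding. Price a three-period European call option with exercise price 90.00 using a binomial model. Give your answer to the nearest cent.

48.11

Risk-neutral probability p = (1 + 0.06 − 0.7)/(1.45 − 0.7) = 0.3600/0.7500 = 0.4800
Terminal stock prices: S_uuu = 350.6, S_uud = 169.3, S_udd = 81.71, S_ddd = 39.44
Terminal payoffs (S − K): max(260.6, 0) = 260.6, max(79.25, 0) = 79.25, max(-8.293, 0) = 0, max(-50.56, 0) = 0
Node uu (S = 241.8): V_uu = 1/1.06·[0.4800·260.5919 + 0.5200·79.2512] = 156.8818
Node ud (S = 116.7): V_ud = 1/1.06·[0.4800·79.2512 + 0.5200·0.0000] = 35.8874
Node dd (S = 56.35): V_dd = 1/1.06·[0.4800·0.0000 + 0.5200·0.0000] = 0.0000
Node u (S = 166.8): V_u = 1/1.06·[0.4800·156.8818 + 0.5200·35.8874] = 88.6460
Node d (S = 80.5): V_d = 1/1.06·[0.4800·35.8874 + 0.5200·0.0000] = 16.2509
Node 0 (S = 115): V_0 = 1/1.06·[0.4800·88.6460 + 0.5200·16.2509] = 48.1137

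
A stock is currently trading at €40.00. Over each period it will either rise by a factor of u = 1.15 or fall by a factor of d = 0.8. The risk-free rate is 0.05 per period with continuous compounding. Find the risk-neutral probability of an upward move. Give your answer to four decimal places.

p = 0.7179

Risk-neutral probability p = (e^0.05 − 0.8)/(1.15 − 0.8) = 0.2513/0.3500 = 0.7179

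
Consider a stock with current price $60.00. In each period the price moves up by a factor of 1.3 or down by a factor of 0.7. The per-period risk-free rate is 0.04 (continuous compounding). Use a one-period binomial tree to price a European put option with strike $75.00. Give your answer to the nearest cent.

$13.70

Risk-neutral probability p = (e^0.04 − 0.7)/(1.3 − 0.7) = 0.3408/0.6000 = 0.5680
Terminal stock prices: S_u = 78, S_d = 42
Terminal payoffs (K − S): max(-3, 0) = 0, max(33, 0) = 33
Node 0 (S = 60): V_0 = e^(−0.04)·[0.5680·0.0000 + 0.4320·33.0000] = 13.6964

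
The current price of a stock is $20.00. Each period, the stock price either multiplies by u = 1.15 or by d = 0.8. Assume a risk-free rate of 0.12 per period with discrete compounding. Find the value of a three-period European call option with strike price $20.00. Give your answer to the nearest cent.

$5.84

Risk-neutral probability p = (1 + 0.12 − 0.8)/(1.15 − 0.8) = 0.3200/0.3500 = 0.9143
Terminal stock prices: S_uuu = 30.42, S_uud = 21.16, S_udd = 14.72, S_ddd = 10.24
Terminal payoffs (S − K): max(10.42, 0) = 10.42, max(1.16, 0) = 1.16, max(-5.28, 0) = 0, max(-9.76, 0) = 0
Node uu (S = 26.45): V_uu = 1/1.12·[0.9143·10.4175 + 0.0857·1.1600] = 8.5929
Node ud (S = 18.4): V_ud = 1/1.12·[0.9143·1.1600 + 0.0857·0.0000] = 0.9469
Node dd (S = 12.8): V_dd = 1/1.12·[0.9143·0.0000 + 0.0857·0.0000] = 0.0000
Node u (S = 23): V_u = 1/1.12·[0.9143·8.5929 + 0.0857·0.9469] = 7.0870
Node d (S = 16): V_d = 1/1.12·[0.9143·0.9469 + 0.0857·0.0000] = 0.7730
Node 0 (S = 20): V_0 = 1/1.12·[0.9143·7.0870 + 0.0857·0.7730] = 5.8445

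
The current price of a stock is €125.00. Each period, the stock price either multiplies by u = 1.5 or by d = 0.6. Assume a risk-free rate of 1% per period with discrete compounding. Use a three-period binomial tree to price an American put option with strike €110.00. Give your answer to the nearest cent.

Risk-neutral probability p = (1 + 0.01 − 0.6)/(1.5 − 0.6) = 0.4100/0.9000 = 0.4556
Terminal stock prices: S_uuu = 421.9, S_uud = 168.8, S_udd = 67.5, S_ddd = 27
Terminal payoffs (K − S): max(-311.9, 0) = 0, max(-58.75, 0) = 0, max(42.5, 0) = 42.5, max(83, 0) = 83
Node uu (S = 281.2): continuation = 1/1.01·[0.4556·0.0000 + 0.5444·0.0000] = 0.0000; exercise value = 0.0000 ≤ continuation, so V_uu = 0.0000
Node ud (S = 112.5): continuation = 1/1.01·[0.4556·0.0000 + 0.5444·42.5000] = 22.9098; exercise value = 0.0000 ≤ continuation, so V_ud = 22.9098
Node dd (S = 45): continuation = 1/1.01·[0.4556·42.5000 + 0.5444·83.0000] = 63.9109; exercise value = 65.0000 > continuation, so V_dd = 65.0000 (exercise)
Node u (S = 187.5): continuation = 1/1.01·[0.4556·0.0000 + 0.5444·22.9098] = 12.3496; exercise value = 0.0000 ≤ continuation, so V_u = 12.3496
Node d (S = 75): continuation = 1/1.01·[0.4556·22.9098 + 0.5444·65.0000] = 45.3719; exercise value = 35.0000 ≤ continuation, so V_d = 45.3719
Node 0 (S = 125): continuation = 1/1.01·[0.4556·12.3496 + 0.5444·45.3719] = 30.0281; exercise value = 0.0000 ≤ continuation, so V_0 = 30.0281

€30.03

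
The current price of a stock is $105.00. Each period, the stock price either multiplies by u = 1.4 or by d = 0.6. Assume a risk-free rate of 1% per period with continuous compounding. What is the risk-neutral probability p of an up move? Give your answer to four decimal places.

Risk-neutral probability p = (e^0.01 − 0.6)/(1.4 − 0.6) = 0.4101/0.8000 = 0.5126

p = 0.5126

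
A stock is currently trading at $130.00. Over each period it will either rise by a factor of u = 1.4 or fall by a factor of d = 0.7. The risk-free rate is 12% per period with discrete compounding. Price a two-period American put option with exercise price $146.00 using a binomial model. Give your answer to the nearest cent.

$23.20

Risk-neutral probability p = (1 + 0.12 − 0.7)/(1.4 − 0.7) = 0.4200/0.7000 = 0.6000
Terminal stock prices: S_uu = 254.8, S_ud = 127.4, S_dd = 63.7
Terminal payoffs (K − S): max(-108.8, 0) = 0, max(18.6, 0) = 18.6, max(82.3, 0) = 82.3
Node u (S = 182): continuation = 1/1.12·[0.6000·0.0000 + 0.4000·18.6000] = 6.6429; exercise value = 0.0000 ≤ continuation, so V_u = 6.6429
Node d (S = 91): continuation = 1/1.12·[0.6000·18.6000 + 0.4000·82.3000] = 39.3571; exercise value = 55.0000 > continuation, so V_d = 55.0000 (exercise)
Node 0 (S = 130): continuation = 1/1.12·[0.6000·6.6429 + 0.4000·55.0000] = 23.2015; exercise value = 16.0000 ≤ continuation, so V_0 = 23.2015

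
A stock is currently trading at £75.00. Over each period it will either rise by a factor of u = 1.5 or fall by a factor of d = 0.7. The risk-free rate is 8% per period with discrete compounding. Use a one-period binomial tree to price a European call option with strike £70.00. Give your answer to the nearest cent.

Risk-neutral probability p = (1 + 0.08 − 0.7)/(1.5 − 0.7) = 0.3800/0.8000 = 0.4750
Terminal stock prices: S_u = 112.5, S_d = 52.5
Terminal payoffs (S − K): max(42.5, 0) = 42.5, max(-17.5, 0) = 0
Node 0 (S = 75): V_0 = 1/1.08·[0.4750·42.5000 + 0.5250·0.0000] = 18.6921

£18.69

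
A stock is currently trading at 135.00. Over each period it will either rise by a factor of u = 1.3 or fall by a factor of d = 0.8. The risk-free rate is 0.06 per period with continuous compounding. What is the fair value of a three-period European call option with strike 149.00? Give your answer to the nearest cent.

Risk-neutral probability p = (e^0.06 − 0.8)/(1.3 − 0.8) = 0.2618/0.5000 = 0.5237
Terminal stock prices: S_uuu = 296.6, S_uud = 182.5, S_udd = 112.3, S_ddd = 69.12
Terminal payoffs (S − K): max(147.6, 0) = 147.6, max(33.52, 0) = 33.52, max(-36.68, 0) = 0, max(-79.88, 0) = 0
Node uu (S = 228.2): V_uu = e^(−0.06)·[0.5237·147.5950 + 0.4763·33.5200] = 87.8271
Node ud (S = 140.4): V_ud = e^(−0.06)·[0.5237·33.5200 + 0.4763·0.0000] = 16.5313
Node dd (S = 86.4): V_dd = e^(−0.06)·[0.5237·0.0000 + 0.4763·0.0000] = 0.0000
Node u (S = 175.5): V_u = e^(−0.06)·[0.5237·87.8271 + 0.4763·16.5313] = 50.7300
Node d (S = 108): V_d = e^(−0.06)·[0.5237·16.5313 + 0.4763·0.0000] = 8.1528
Node 0 (S = 135): V_0 = e^(−0.06)·[0.5237·50.7300 + 0.4763·8.1528] = 28.6761

28.68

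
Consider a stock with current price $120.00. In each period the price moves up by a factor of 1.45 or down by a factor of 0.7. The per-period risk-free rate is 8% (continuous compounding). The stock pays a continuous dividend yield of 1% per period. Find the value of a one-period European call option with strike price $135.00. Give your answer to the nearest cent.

Per-period risk-free factor R = e^0.08 = 1.0833; dividend-adjusted growth = e^(0.08−0.01) = 1.0725.
Risk-neutral probability p = (1.0725 − 0.7)/(1.45 − 0.7) = 0.3725/0.7500 = 0.4967
Terminal stock prices: S_u = 174, S_d = 84
Terminal payoffs (S − K): max(39, 0) = 39, max(-51, 0) = 0
Node 0 (S = 120): V_0 = e^(−0.08)·[0.4967·39.0000 + 0.5033·0.0000] = 17.8812

$17.88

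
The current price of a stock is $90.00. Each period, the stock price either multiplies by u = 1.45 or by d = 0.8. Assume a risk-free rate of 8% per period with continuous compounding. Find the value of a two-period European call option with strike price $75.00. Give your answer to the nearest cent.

Risk-neutral probability p = (e^0.08 − 0.8)/(1.45 − 0.8) = 0.2833/0.6500 = 0.4358
Terminal stock prices: S_uu = 189.2, S_ud = 104.4, S_dd = 57.6
Terminal payoffs (S − K): max(114.2, 0) = 114.2, max(29.4, 0) = 29.4, max(-17.4, 0) = 0
Node u (S = 130.5): V_u = e^(−0.08)·[0.4358·114.2250 + 0.5642·29.4000] = 61.2663
Node d (S = 72): V_d = e^(−0.08)·[0.4358·29.4000 + 0.5642·0.0000] = 11.8282
Node 0 (S = 90): V_0 = e^(−0.08)·[0.4358·61.2663 + 0.5642·11.8282] = 30.8086

$30.81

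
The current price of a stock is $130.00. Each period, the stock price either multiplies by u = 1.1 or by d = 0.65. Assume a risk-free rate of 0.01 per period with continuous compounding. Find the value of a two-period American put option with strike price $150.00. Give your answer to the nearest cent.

$21.91

Risk-neutral probability p = (e^0.01 − 0.65)/(1.1 − 0.65) = 0.3601/0.4500 = 0.8001
Terminal stock prices: S_uu = 157.3, S_ud = 92.95, S_dd = 54.93
Terminal payoffs (K − S): max(-7.3, 0) = 0, max(57.05, 0) = 57.05, max(95.07, 0) = 95.07
Node u (S = 143): continuation = e^(−0.01)·[0.8001·0.0000 + 0.1999·57.0500] = 11.2902; exercise value = 7.0000 ≤ continuation, so V_u = 11.2902
Node d (S = 84.5): continuation = e^(−0.01)·[0.8001·57.0500 + 0.1999·95.0750] = 64.0075; exercise value = 65.5000 > continuation, so V_d = 65.5000 (exercise)
Node 0 (S = 130): continuation = e^(−0.01)·[0.8001·11.2902 + 0.1999·65.5000] = 21.9059; exercise value = 20.0000 ≤ continuation, so V_0 = 21.9059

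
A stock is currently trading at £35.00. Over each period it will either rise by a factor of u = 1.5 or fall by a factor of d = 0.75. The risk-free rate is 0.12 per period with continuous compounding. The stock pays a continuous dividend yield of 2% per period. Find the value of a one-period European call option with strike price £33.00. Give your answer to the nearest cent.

£8.19

Per-period risk-free factor R = e^0.12 = 1.1275; dividend-adjusted growth = e^(0.12−0.02) = 1.1052.
Risk-neutral probability p = (1.1052 − 0.75)/(1.5 − 0.75) = 0.3552/0.7500 = 0.4736
Terminal stock prices: S_u = 52.5, S_d = 26.25
Terminal payoffs (S − K): max(19.5, 0) = 19.5, max(-6.75, 0) = 0
Node 0 (S = 35): V_0 = e^(−0.12)·[0.4736·19.5000 + 0.5264·0.0000] = 8.1902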